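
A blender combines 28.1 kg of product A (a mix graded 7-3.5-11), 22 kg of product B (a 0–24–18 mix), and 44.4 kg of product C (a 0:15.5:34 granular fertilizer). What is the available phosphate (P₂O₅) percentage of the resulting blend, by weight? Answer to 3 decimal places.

Total mass = 28.1 + 22 + 44.4 = 94.5 kg.
P₂O₅ mass = 3.5%×28.1 + 24%×22 + 15.5%×44.4 = 13.1455 kg.
% P₂O₅ = 13.1455 / 94.5 = 13.9106%.

13.911% P₂O₅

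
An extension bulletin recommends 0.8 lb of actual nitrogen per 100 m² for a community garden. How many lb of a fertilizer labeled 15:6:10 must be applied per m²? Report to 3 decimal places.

0.053 lb of product per sq m

Product per 100 m² = 0.8 / 15% = 5.33333 lb.
Convert to per m²: 5.33333 × 0.01 = 0.0533333 lb.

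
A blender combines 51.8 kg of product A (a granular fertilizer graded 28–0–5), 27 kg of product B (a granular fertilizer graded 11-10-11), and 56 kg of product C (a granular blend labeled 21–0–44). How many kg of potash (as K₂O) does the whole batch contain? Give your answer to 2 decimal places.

30.20 kg K₂O

K₂O mass = 5%×51.8 + 11%×27 + 44%×56 = 30.2 kg.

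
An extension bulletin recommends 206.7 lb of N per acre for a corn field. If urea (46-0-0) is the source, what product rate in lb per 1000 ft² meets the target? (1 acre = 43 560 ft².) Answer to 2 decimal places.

10.32 lb of product per thousand sq ft

Product per acre = 206.7 / 46% = 449.348 lb.
Convert to per 1000 ft²: 449.348 × 0.0229568 = 10.3156 lb.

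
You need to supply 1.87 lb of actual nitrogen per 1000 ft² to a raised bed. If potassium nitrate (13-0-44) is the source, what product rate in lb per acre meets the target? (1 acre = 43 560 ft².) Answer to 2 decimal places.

626.59 lb of product per acre

Product per 1000 ft² = 1.87 / 13% = 14.3846 lb.
Convert to per acre: 14.3846 × 43.56 = 626.594 lb.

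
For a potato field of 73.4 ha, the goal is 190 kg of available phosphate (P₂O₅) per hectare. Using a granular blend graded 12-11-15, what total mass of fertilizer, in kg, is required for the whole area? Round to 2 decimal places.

Product per hectare = 190 / 11% = 1727.27 kg.
Total product = 1727.27 × 73.4 = 126781.818 kg.

126781.82 kg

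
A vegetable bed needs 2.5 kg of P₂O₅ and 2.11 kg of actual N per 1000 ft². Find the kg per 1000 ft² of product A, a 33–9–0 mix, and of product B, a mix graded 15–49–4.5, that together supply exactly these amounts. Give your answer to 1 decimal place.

Per-1000 ft² balance (a = product A, b = product B):
P₂O₅: 0.09·a + 0.49·b = 2.5
N: 0.33·a + 0.15·b = 2.11
Eliminate b: (row1) − 0.49/0.15·(row2) → -0.988·a = -4.39267, so a = 4.44602.
Then b = (2.11 − 0.33·4.44602) / 0.15 = 4.28543.

4.4 kg product A, 4.3 kg product B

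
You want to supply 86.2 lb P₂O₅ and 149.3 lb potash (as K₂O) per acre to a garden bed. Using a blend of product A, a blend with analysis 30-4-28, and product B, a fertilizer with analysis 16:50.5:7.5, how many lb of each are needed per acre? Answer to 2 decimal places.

Let a = lb of product A, b = lb of product B (per acre).
P₂O₅: 0.04·a + 0.505·b = 86.2
K₂O: 0.28·a + 0.075·b = 149.3
Eliminate b: (row1) − 0.505/0.075·(row2) → -1.84533·a = -919.087, so a = 498.05997.
Then b = (149.3 − 0.28·498.05997) / 0.075 = 131.243.

498.06 lb product A, 131.24 lb product B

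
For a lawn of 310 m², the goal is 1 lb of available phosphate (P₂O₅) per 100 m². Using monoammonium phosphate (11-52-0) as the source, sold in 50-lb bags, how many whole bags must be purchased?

Product per 100 m² = 1 / 52% = 1.92308 lb.
Total product = 1.92308 × 310 / 100 = 5.96154 lb.
Bags = ⌈5.96154 / 50⌉ = 1.

1 bags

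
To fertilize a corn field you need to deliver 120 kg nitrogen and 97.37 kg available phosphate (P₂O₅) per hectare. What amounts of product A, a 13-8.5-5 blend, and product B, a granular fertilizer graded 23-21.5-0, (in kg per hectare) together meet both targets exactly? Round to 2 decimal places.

405.35 kg product A, 292.63 kg product B

Per-hectare balance (a = product A, b = product B):
N: 0.13·a + 0.23·b = 120
P₂O₅: 0.085·a + 0.215·b = 97.37
Solving simultaneously: a = 405.345, b = 292.631.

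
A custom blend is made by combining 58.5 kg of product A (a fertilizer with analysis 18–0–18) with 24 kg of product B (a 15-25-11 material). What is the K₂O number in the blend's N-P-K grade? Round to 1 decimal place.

Total mass = 58.5 + 24 = 82.5 kg.
K₂O mass = 18%×58.5 + 11%×24 = 13.17 kg.
% K₂O = 13.17 / 82.5 = 15.9636%.

16.0% K₂O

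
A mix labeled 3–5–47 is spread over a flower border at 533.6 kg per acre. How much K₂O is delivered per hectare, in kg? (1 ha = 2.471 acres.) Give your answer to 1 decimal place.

K₂O per acre = 533.6 × 47% = 250.792 kg.
Convert to per hectare: 250.792 × 2.471 = 619.707 kg.

619.7 kg K₂O per hectare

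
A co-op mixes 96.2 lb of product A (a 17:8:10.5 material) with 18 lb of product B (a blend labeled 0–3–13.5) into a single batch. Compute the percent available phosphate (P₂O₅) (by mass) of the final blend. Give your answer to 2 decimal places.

7.21% P₂O₅

Total mass = 96.2 + 18 = 114.2 lb.
P₂O₅ mass = 8%×96.2 + 3%×18 = 8.236 lb.
% P₂O₅ = 8.236 / 114.2 = 7.21191%.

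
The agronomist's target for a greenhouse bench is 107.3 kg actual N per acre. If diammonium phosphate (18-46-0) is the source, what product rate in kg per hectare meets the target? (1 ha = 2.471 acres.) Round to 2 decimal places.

1472.99 kg of product per hectare

Product per acre = 107.3 / 18% = 596.111 kg.
Convert to per hectare: 596.111 × 2.471 = 1472.991 kg.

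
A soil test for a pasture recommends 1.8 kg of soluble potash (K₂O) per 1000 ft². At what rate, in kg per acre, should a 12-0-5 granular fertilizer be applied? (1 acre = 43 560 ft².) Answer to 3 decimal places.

1568.160 kg of product per acre

Product per 1000 ft² = 1.8 / 5% = 36 kg.
Convert to per acre: 36 × 43.56 = 1568.16 kg.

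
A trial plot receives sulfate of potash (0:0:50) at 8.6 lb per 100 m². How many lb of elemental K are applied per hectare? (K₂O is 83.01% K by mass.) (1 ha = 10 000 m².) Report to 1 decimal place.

356.9 lb K per hectare

K₂O per 100 m² = 8.6 × 50% = 4.3 lb.
Elemental K = 4.3 × 0.8301 = 3.56943 lb per 100 m².
Convert to per hectare: 3.56943 × 100 = 356.943 lb.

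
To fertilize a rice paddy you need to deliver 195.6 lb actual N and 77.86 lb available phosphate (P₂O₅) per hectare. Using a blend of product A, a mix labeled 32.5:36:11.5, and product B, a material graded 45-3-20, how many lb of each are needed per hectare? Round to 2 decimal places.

191.59 lb product A, 296.30 lb product B

With a, b = lb per hectare of product A and product B:
N: 0.325·a + 0.45·b = 195.6
P₂O₅: 0.36·a + 0.03·b = 77.86
Solving simultaneously: a = 191.586, b = 296.299.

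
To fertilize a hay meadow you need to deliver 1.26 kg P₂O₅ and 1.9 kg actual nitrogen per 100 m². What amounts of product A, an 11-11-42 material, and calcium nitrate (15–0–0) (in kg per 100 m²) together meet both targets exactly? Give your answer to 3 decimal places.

With a, b = kg per 100 m² of product A and calcium nitrate:
P₂O₅: 0.11·a + 0·b = 1.26
N: 0.11·a + 0.15·b = 1.9
Eliminate b: (row1) − 0/0.15·(row2) → 0.11·a = 1.26, so a = 11.4545.
Then b = (1.9 − 0.11·11.4545) / 0.15 = 4.26667.

11.455 kg product A, 4.267 kg calcium nitrate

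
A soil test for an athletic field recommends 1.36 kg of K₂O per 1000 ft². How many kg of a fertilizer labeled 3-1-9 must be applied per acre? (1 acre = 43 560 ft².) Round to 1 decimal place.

Product per 1000 ft² = 1.36 / 9% = 15.1111 kg.
Convert to per acre: 15.1111 × 43.56 = 658.24 kg.

658.2 kg of product per acre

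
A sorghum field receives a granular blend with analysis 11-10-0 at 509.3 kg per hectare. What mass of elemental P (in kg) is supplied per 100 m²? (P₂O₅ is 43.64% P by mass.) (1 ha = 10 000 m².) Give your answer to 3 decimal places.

0.222 kg P per hundred sq m

P₂O₅ per hectare = 509.3 × 10% = 50.93 kg.
Elemental P = 50.93 × 0.4364 = 22.2259 kg per hectare.
Convert to per 100 m²: 22.2259 × 0.01 = 0.222259 kg.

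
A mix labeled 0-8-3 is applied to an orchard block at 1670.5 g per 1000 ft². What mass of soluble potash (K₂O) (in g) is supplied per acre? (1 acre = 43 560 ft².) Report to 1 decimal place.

K₂O per 1000 ft² = 1670.5 × 3% = 50.115 g.
Convert to per acre: 50.115 × 43.56 = 2183.01 g.

2183.0 g K₂O per acre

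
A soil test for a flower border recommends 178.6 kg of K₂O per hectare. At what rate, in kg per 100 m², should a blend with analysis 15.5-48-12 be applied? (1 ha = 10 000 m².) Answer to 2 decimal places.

14.88 kg of product per hundred sq m

Product per hectare = 178.6 / 12% = 1488.33 kg.
Convert to per 100 m²: 1488.33 × 0.01 = 14.8833 kg.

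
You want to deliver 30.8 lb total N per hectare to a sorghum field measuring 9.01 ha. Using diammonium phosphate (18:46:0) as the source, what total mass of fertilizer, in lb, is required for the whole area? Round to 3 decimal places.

1541.711 lb

Product per hectare = 30.8 / 18% = 171.111 lb.
Total product = 171.111 × 9.01 = 1541.7111 lb.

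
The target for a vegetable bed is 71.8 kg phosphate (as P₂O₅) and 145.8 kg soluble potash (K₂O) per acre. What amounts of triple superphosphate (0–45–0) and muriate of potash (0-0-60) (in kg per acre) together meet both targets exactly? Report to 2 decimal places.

Let a = kg of triple superphosphate, b = kg of muriate of potash (per acre).
P₂O₅: 0.45·a + 0·b = 71.8
K₂O: 0·a + 0.6·b = 145.8
Solving simultaneously: a = 159.556, b = 243.

159.56 kg triple superphosphate, 243.00 kg muriate of potash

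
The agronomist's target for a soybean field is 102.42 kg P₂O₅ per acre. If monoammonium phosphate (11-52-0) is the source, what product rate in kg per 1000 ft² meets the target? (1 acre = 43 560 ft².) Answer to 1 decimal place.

4.5 kg of product per thousand sq ft

Product per acre = 102.42 / 52% = 196.962 kg.
Convert to per 1000 ft²: 196.962 × 0.0229568 = 4.52161 kg.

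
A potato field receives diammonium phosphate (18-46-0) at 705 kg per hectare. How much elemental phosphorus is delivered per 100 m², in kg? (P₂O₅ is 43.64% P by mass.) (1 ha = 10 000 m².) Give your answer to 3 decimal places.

1.415 kg P per hundred sq m

P₂O₅ per hectare = 705 × 46% = 324.3 kg.
Elemental P = 324.3 × 0.4364 = 141.525 kg per hectare.
Convert to per 100 m²: 141.525 × 0.01 = 1.41525 kg.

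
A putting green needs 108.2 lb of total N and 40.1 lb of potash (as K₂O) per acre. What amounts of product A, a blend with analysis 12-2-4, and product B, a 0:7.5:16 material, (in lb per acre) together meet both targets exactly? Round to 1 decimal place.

With a, b = lb per acre of product A and product B:
N: 0.12·a + 0·b = 108.2
K₂O: 0.04·a + 0.16·b = 40.1
From row1: a = (108.2 − 0·b) / 0.12.
Into row2: 0.04·(108.2 − 0·b)/0.12 + 0.16·b = 40.1 → b = 25.2083, a = 901.667.

901.7 lb product A, 25.2 lb product B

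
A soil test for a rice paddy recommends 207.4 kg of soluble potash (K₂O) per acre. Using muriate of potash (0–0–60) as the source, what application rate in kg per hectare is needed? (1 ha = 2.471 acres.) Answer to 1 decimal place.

Product per acre = 207.4 / 60% = 345.667 kg.
Convert to per hectare: 345.667 × 2.471 = 854.142 kg.

854.1 kg of product per hectare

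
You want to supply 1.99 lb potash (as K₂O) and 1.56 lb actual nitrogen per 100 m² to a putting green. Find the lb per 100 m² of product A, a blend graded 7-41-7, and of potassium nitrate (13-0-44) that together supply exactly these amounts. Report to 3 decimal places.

19.710 lb product A, 1.387 lb potassium nitrate

Per-100 m² balance (a = product A, b = potassium nitrate):
K₂O: 0.07·a + 0.44·b = 1.99
N: 0.07·a + 0.13·b = 1.56
Eliminate a: (row1) − 0.07/0.07·(row2) → 0.31·b = 0.43, so b = 1.3871.
Back-substitute: a = (1.99 − 0.44·1.3871) / 0.07 = 19.7097.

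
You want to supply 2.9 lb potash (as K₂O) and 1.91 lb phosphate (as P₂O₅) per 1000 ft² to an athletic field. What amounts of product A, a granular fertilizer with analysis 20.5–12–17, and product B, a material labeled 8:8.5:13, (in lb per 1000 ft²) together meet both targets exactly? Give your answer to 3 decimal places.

1.565 lb product A, 20.261 lb product B

Per-1000 ft² balance (a = product A, b = product B):
K₂O: 0.17·a + 0.13·b = 2.9
P₂O₅: 0.12·a + 0.085·b = 1.91
Solving simultaneously: a = 1.56522, b = 20.2609.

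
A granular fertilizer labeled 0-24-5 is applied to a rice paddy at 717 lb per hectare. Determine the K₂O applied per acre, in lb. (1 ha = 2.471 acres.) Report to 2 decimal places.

K₂O per hectare = 717 × 5% = 35.85 lb.
Convert to per acre: 35.85 × 0.404694 = 14.5083 lb.

14.51 lb K₂O per acre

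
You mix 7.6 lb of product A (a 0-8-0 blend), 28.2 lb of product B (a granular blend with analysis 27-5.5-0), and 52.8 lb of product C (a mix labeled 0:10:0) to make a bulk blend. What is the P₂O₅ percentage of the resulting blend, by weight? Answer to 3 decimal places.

8.396% P₂O₅

Total mass = 7.6 + 28.2 + 52.8 = 88.6 lb.
P₂O₅ mass = 8%×7.6 + 5.5%×28.2 + 10%×52.8 = 7.439 lb.
% P₂O₅ = 7.439 / 88.6 = 8.39616%.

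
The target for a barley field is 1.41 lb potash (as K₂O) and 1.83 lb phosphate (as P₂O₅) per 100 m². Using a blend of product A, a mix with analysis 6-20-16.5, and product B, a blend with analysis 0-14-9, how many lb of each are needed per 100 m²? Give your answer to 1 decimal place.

6.4 lb product A, 3.9 lb product B

Per-100 m² balance (a = product A, b = product B):
K₂O: 0.165·a + 0.09·b = 1.41
P₂O₅: 0.2·a + 0.14·b = 1.83
Eliminate b: (row1) − 0.09/0.14·(row2) → 0.0364286·a = 0.233571, so a = 6.41176.
Then b = (1.83 − 0.2·6.41176) / 0.14 = 3.91176.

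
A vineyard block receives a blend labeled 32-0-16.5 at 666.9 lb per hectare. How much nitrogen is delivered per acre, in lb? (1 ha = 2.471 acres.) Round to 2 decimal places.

86.37 lb N per acre

nitrogen per hectare = 666.9 × 32% = 213.408 lb.
Convert to per acre: 213.408 × 0.404694 = 86.365 lb.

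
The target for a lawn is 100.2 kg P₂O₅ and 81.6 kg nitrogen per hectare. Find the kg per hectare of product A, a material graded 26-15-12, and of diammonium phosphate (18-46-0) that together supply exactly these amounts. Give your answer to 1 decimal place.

210.6 kg product A, 149.2 kg diammonium phosphate

Let a = kg of product A, b = kg of diammonium phosphate (per hectare).
P₂O₅: 0.15·a + 0.46·b = 100.2
N: 0.26·a + 0.18·b = 81.6
From row1: a = (100.2 − 0.46·b) / 0.15.
Into row2: 0.26·(100.2 − 0.46·b)/0.15 + 0.18·b = 81.6 → b = 149.158, a = 210.583.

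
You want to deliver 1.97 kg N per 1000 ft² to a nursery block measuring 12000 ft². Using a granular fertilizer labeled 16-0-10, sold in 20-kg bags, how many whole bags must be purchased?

Product per 1000 ft² = 1.97 / 16% = 12.3125 kg.
Total product = 12.3125 × 12000 / 1000 = 147.75 kg.
Bags = ⌈147.75 / 20⌉ = 8.

8 bags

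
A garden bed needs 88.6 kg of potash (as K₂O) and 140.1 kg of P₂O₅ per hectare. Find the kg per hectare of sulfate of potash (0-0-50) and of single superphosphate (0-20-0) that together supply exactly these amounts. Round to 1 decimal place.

Let a = kg of sulfate of potash, b = kg of single superphosphate (per hectare).
K₂O: 0.5·a + 0·b = 88.6
P₂O₅: 0·a + 0.2·b = 140.1
Solving simultaneously: a = 177.2, b = 700.5.

177.2 kg sulfate of potash, 700.5 kg single superphosphate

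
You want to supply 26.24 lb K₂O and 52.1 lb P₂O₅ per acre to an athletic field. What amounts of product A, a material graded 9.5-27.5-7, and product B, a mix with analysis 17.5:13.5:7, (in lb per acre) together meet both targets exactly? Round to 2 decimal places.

Per-acre balance (a = product A, b = product B):
K₂O: 0.07·a + 0.07·b = 26.24
P₂O₅: 0.275·a + 0.135·b = 52.1
Eliminate a: (row1) − 0.07/0.275·(row2) → 0.0356364·b = 12.9782, so b = 364.184.
Back-substitute: a = (26.24 − 0.07·364.184) / 0.07 = 10.6735.

10.67 lb product A, 364.18 lb product B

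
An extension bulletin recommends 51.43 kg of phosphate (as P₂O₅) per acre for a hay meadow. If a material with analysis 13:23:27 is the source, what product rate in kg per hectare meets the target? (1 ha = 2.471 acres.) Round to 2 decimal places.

552.54 kg of product per hectare

Product per acre = 51.43 / 23% = 223.609 kg.
Convert to per hectare: 223.609 × 2.471 = 552.537 kg.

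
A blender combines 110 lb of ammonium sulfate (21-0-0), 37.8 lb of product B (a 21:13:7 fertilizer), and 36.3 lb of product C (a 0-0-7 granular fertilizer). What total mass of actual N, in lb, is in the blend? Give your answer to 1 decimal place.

31.0 lb N

N mass = 21%×110 + 21%×37.8 + 0%×36.3 = 31.038 lb.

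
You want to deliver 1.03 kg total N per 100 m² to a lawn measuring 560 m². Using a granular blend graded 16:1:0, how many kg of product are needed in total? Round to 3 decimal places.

Product per 100 m² = 1.03 / 16% = 6.4375 kg.
Total product = 6.4375 × 560 / 100 = 36.05 kg.

36.050 kg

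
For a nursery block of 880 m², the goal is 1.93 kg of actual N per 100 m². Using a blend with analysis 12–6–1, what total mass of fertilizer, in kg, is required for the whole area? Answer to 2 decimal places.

Product per 100 m² = 1.93 / 12% = 16.0833 kg.
Total product = 16.0833 × 880 / 100 = 141.533 kg.

141.53 kg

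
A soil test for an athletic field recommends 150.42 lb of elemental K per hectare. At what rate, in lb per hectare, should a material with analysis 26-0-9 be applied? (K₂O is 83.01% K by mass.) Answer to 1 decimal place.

2013.4 lb of product per hectare

As K₂O: 150.42 / 0.8301 = 181.207 lb per hectare.
Product per hectare = 181.207 / 9% = 2013.41 lb.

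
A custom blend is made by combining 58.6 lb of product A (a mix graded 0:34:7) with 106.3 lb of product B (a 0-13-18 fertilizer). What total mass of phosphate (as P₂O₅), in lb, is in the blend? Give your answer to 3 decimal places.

33.743 lb P₂O₅

P₂O₅ mass = 34%×58.6 + 13%×106.3 = 33.743 lb.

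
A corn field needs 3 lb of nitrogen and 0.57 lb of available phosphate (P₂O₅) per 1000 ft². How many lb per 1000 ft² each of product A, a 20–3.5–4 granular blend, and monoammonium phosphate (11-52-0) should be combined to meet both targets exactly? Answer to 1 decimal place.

15.0 lb product A, 0.1 lb monoammonium phosphate

Let a = lb of product A, b = lb of monoammonium phosphate (per 1000 ft²).
N: 0.2·a + 0.11·b = 3
P₂O₅: 0.035·a + 0.52·b = 0.57
Eliminate b: (row1) − 0.11/0.52·(row2) → 0.192596·a = 2.87942, so a = 14.9506.
Then b = (0.57 − 0.035·14.9506) / 0.52 = 0.0898652.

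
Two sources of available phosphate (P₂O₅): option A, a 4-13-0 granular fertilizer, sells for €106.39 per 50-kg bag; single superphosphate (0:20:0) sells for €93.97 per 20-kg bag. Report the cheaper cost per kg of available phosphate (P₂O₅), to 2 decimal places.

€16.37 per kg P₂O₅ (option A)

option A: P₂O₅ per bag = 50 × 13% = 6.5 kg; cost = 106.39 / 6.5 = €16.3677/kg P₂O₅.
single superphosphate: P₂O₅ per bag = 20 × 20% = 4 kg; cost = 93.97 / 4 = €23.4925/kg P₂O₅.
option A is cheaper.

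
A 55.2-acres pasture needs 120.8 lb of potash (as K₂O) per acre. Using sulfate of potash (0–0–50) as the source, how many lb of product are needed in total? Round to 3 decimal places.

13336.320 lb

Product per acre = 120.8 / 50% = 241.6 lb.
Total product = 241.6 × 55.2 = 13336.32 lb.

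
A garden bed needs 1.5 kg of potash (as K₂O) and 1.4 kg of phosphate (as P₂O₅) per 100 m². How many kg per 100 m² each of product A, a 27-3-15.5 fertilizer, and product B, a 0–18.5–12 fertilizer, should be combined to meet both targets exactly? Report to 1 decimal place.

With a, b = kg per 100 m² of product A and product B:
K₂O: 0.155·a + 0.12·b = 1.5
P₂O₅: 0.03·a + 0.185·b = 1.4
Solving simultaneously: a = 4.3669, b = 6.85942.

4.4 kg product A, 6.9 kg product B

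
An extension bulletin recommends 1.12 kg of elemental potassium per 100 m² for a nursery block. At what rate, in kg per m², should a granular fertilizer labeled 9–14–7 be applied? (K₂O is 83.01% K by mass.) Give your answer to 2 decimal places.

0.19 kg of product per sq m

As K₂O: 1.12 / 0.8301 = 1.34924 kg per 100 m².
Product per 100 m² = 1.34924 / 7% = 19.2748 kg.
Convert to per m²: 19.2748 × 0.01 = 0.192748 kg.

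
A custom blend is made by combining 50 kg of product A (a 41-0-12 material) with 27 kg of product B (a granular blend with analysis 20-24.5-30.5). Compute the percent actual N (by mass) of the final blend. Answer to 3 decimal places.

Total mass = 50 + 27 = 77 kg.
N mass = 41%×50 + 20%×27 = 25.9 kg.
% N = 25.9 / 77 = 33.6364%.

33.636% N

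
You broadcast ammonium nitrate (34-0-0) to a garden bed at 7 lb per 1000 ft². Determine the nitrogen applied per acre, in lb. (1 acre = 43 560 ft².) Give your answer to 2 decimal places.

nitrogen per 1000 ft² = 7 × 34% = 2.38 lb.
Convert to per acre: 2.38 × 43.56 = 103.673 lb.

103.67 lb N per acre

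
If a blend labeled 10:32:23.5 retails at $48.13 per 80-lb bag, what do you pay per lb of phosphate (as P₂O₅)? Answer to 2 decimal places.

P₂O₅ in bag = 80 × 32% = 25.6 lb.
Cost per lb P₂O₅ = $48.13 / 25.6 = $1.8801.

$1.88 per lb P₂O₅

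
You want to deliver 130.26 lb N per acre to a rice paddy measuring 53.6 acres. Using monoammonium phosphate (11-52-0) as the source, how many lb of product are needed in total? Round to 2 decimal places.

63472.15 lb

Product per acre = 130.26 / 11% = 1184.18 lb.
Total product = 1184.18 × 53.6 = 63472.145 lb.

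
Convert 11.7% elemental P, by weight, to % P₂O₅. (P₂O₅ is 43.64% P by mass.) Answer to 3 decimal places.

%P₂O₅ = 11.7 / 0.4364 = 26.8103%.

26.810% P₂O₅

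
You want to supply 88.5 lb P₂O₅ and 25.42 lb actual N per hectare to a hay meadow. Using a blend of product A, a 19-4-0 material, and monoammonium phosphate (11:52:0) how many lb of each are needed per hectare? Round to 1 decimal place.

36.9 lb product A, 167.4 lb monoammonium phosphate

Per-hectare balance (a = product A, b = monoammonium phosphate):
P₂O₅: 0.04·a + 0.52·b = 88.5
N: 0.19·a + 0.11·b = 25.42
From row1: a = (88.5 − 0.52·b) / 0.04.
Into row2: 0.19·(88.5 − 0.52·b)/0.04 + 0.11·b = 25.42 → b = 167.354, a = 36.9004.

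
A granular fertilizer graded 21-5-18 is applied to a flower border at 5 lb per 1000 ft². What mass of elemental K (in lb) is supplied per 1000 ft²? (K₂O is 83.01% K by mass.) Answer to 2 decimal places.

K₂O per 1000 ft² = 5 × 18% = 0.9 lb.
Elemental K = 0.9 × 0.8301 = 0.74709 lb per 1000 ft².

0.75 lb K per thousand sq ft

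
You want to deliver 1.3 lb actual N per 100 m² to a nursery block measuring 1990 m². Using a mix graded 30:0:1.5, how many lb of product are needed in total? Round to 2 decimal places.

86.23 lb

Product per 100 m² = 1.3 / 30% = 4.33333 lb.
Total product = 4.33333 × 1990 / 100 = 86.2333 lb.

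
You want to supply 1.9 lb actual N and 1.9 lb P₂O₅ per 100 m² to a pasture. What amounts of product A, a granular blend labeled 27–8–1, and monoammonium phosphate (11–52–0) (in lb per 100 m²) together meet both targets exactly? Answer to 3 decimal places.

5.919 lb product A, 2.743 lb monoammonium phosphate

Let a = lb of product A, b = lb of monoammonium phosphate (per 100 m²).
N: 0.27·a + 0.11·b = 1.9
P₂O₅: 0.08·a + 0.52·b = 1.9
Solving simultaneously: a = 5.91945, b = 2.74316.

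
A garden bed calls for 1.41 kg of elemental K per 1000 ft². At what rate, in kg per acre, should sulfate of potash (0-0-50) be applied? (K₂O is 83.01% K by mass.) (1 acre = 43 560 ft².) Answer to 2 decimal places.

As K₂O: 1.41 / 0.8301 = 1.69859 kg per 1000 ft².
Product per 1000 ft² = 1.69859 / 50% = 3.39718 kg.
Convert to per acre: 3.39718 × 43.56 = 147.981 kg.

147.98 kg of product per acre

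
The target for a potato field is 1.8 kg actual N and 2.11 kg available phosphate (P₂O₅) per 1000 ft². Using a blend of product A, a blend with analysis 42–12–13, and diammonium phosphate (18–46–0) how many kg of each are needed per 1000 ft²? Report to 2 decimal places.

2.61 kg product A, 3.91 kg diammonium phosphate

Per-1000 ft² balance (a = product A, b = diammonium phosphate):
N: 0.42·a + 0.18·b = 1.8
P₂O₅: 0.12·a + 0.46·b = 2.11
Eliminate a: (row1) − 0.42/0.12·(row2) → -1.43·b = -5.585, so b = 3.90559.
Back-substitute: a = (1.8 − 0.18·3.90559) / 0.42 = 2.61189.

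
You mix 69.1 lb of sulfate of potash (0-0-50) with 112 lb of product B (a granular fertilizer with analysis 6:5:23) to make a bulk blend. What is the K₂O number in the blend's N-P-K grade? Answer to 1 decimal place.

Total mass = 69.1 + 112 = 181.1 lb.
K₂O mass = 50%×69.1 + 23%×112 = 60.31 lb.
% K₂O = 60.31 / 181.1 = 33.302%.

33.3% K₂O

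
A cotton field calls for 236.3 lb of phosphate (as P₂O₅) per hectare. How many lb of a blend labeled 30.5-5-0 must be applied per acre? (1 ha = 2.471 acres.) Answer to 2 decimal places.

Product per hectare = 236.3 / 5% = 4726 lb.
Convert to per acre: 4726 × 0.404694 = 1912.586 lb.

1912.59 lb of product per acre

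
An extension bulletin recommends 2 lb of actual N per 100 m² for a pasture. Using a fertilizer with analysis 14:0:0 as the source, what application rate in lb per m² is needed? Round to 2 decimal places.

Product per 100 m² = 2 / 14% = 14.2857 lb.
Convert to per m²: 14.2857 × 0.01 = 0.142857 lb.

0.14 lb of product per sq m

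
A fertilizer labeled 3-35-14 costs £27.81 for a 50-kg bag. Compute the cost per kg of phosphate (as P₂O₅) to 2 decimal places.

P₂O₅ in bag = 50 × 35% = 17.5 kg.
Cost per kg P₂O₅ = £27.81 / 17.5 = £1.5891.

£1.59 per kg P₂O₅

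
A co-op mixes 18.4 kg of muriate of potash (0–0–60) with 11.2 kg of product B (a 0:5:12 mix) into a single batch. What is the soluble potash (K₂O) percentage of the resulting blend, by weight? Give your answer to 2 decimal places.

Total mass = 18.4 + 11.2 = 29.6 kg.
K₂O mass = 60%×18.4 + 12%×11.2 = 12.384 kg.
% K₂O = 12.384 / 29.6 = 41.8378%.

41.84% K₂O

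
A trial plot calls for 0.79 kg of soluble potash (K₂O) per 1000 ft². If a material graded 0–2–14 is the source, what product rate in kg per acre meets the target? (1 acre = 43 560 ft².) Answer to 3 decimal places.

Product per 1000 ft² = 0.79 / 14% = 5.64286 kg.
Convert to per acre: 5.64286 × 43.56 = 245.8029 kg.

245.803 kg of product per acre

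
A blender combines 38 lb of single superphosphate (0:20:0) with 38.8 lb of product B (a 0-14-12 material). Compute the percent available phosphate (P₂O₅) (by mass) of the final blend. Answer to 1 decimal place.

Total mass = 38 + 38.8 = 76.8 lb.
P₂O₅ mass = 20%×38 + 14%×38.8 = 13.032 lb.
% P₂O₅ = 13.032 / 76.8 = 16.9688%.

17.0% P₂O₅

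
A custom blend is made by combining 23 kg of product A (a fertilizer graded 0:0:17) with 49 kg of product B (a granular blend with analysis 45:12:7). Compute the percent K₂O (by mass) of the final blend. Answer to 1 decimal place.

Total mass = 23 + 49 = 72 kg.
K₂O mass = 17%×23 + 7%×49 = 7.34 kg.
% K₂O = 7.34 / 72 = 10.1944%.

10.2% K₂O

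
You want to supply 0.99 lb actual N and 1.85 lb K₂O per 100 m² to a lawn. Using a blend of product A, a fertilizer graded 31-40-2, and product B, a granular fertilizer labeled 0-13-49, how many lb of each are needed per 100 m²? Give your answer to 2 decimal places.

Let a = lb of product A, b = lb of product B (per 100 m²).
N: 0.31·a + 0·b = 0.99
K₂O: 0.02·a + 0.49·b = 1.85
Solving simultaneously: a = 3.19355, b = 3.64516.

3.19 lb product A, 3.65 lb product B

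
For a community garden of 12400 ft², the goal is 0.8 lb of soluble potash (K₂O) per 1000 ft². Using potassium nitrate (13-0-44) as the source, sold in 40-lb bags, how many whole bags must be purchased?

Product per 1000 ft² = 0.8 / 44% = 1.81818 lb.
Total product = 1.81818 × 12400 / 1000 = 22.5455 lb.
Bags = ⌈22.5455 / 40⌉ = 1.

1 bags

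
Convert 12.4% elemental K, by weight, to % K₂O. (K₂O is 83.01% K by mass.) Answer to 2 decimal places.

14.94% K₂O

%K₂O = 12.4 / 0.8301 = 14.938%.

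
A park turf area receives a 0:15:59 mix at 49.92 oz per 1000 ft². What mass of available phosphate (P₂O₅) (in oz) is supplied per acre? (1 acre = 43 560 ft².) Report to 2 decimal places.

P₂O₅ per 1000 ft² = 49.92 × 15% = 7.488 oz.
Convert to per acre: 7.488 × 43.56 = 326.177 oz.

326.18 oz P₂O₅ per acre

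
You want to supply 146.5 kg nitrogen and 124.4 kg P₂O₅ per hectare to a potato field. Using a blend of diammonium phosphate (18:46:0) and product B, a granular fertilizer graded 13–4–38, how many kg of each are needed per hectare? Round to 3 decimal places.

196.046 kg diammonium phosphate, 855.475 kg product B

With a, b = kg per hectare of diammonium phosphate and product B:
N: 0.18·a + 0.13·b = 146.5
P₂O₅: 0.46·a + 0.04·b = 124.4
Eliminate a: (row1) − 0.18/0.46·(row2) → 0.114348·b = 97.8217, so b = 855.4753.
Back-substitute: a = (146.5 − 0.13·855.4753) / 0.18 = 196.0456.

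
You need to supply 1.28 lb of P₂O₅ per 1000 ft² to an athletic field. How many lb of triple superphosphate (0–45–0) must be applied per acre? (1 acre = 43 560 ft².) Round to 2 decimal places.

123.90 lb of product per acre

Product per 1000 ft² = 1.28 / 45% = 2.84444 lb.
Convert to per acre: 2.84444 × 43.56 = 123.904 lb.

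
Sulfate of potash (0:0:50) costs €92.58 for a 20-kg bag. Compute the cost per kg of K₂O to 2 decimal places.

K₂O in bag = 20 × 50% = 10 kg.
Cost per kg K₂O = €92.58 / 10 = €9.2580.

€9.26 per kg K₂O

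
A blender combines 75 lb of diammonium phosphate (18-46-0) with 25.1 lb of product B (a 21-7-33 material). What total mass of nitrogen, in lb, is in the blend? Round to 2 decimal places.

18.77 lb N

N mass = 18%×75 + 21%×25.1 = 18.771 lb.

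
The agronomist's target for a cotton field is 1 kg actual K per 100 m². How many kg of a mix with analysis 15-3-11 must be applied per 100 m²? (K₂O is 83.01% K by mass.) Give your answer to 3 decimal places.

10.952 kg of product per hundred sq m

As K₂O: 1 / 0.8301 = 1.20467 kg per 100 m².
Product per 100 m² = 1.20467 / 11% = 10.9516 kg.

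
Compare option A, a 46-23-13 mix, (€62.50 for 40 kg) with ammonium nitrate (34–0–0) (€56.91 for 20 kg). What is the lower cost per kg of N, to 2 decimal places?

€3.40 per kg N (option A)

option A: N per bag = 40 × 46% = 18.4 kg; cost = 62.50 / 18.4 = €3.3967/kg N.
ammonium nitrate: N per bag = 20 × 34% = 6.8 kg; cost = 56.91 / 6.8 = €8.3691/kg N.
option A is cheaper.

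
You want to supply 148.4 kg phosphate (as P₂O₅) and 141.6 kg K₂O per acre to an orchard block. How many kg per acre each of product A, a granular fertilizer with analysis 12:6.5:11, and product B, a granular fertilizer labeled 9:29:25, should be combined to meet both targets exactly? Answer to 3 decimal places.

Per-acre balance (a = product A, b = product B):
P₂O₅: 0.065·a + 0.29·b = 148.4
K₂O: 0.11·a + 0.25·b = 141.6
From row1: a = (148.4 − 0.29·b) / 0.065.
Into row2: 0.11·(148.4 − 0.29·b)/0.065 + 0.25·b = 141.6 → b = 454.9521, a = 253.2907.

253.291 kg product A, 454.952 kg product B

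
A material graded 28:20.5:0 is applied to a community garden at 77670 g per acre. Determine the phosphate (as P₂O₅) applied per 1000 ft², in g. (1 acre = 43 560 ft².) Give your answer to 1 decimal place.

365.5 g P₂O₅ per thousand sq ft

P₂O₅ per acre = 77670 × 20.5% = 15922.4 g.
Convert to per 1000 ft²: 15922.4 × 0.0229568 = 365.527 g.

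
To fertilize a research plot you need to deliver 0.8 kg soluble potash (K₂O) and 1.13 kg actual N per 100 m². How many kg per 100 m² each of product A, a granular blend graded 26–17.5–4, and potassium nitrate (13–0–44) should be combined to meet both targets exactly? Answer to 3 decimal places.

With a, b = kg per 100 m² of product A and potassium nitrate:
K₂O: 0.04·a + 0.44·b = 0.8
N: 0.26·a + 0.13·b = 1.13
Eliminate b: (row1) − 0.44/0.13·(row2) → -0.84·a = -3.02462, so a = 3.60073.
Then b = (1.13 − 0.26·3.60073) / 0.13 = 1.49084.

3.601 kg product A, 1.491 kg potassium nitrate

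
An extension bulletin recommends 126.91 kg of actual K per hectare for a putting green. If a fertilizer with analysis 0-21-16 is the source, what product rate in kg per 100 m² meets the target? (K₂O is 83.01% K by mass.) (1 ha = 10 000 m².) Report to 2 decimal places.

9.56 kg of product per hundred sq m

As K₂O: 126.91 / 0.8301 = 152.885 kg per hectare.
Product per hectare = 152.885 / 16% = 955.532 kg.
Convert to per 100 m²: 955.532 × 0.01 = 9.55532 kg.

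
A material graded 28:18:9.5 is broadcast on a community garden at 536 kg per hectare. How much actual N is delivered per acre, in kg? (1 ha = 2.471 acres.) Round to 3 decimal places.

60.737 kg N per acre

nitrogen per hectare = 536 × 28% = 150.08 kg.
Convert to per acre: 150.08 × 0.404694 = 60.7365 kg.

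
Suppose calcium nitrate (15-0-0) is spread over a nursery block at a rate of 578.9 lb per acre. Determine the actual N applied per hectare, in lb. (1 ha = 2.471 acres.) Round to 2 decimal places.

nitrogen per acre = 578.9 × 15% = 86.835 lb.
Convert to per hectare: 86.835 × 2.471 = 214.569 lb.

214.57 lb N per hectare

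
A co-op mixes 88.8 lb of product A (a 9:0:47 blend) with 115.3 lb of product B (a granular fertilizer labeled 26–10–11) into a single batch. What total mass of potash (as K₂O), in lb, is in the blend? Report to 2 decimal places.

K₂O mass = 47%×88.8 + 11%×115.3 = 54.419 lb.

54.42 lb K₂O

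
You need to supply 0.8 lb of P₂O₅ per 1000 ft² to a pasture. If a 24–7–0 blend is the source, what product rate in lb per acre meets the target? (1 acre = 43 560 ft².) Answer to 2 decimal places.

497.83 lb of product per acre

Product per 1000 ft² = 0.8 / 7% = 11.4286 lb.
Convert to per acre: 11.4286 × 43.56 = 497.829 lb.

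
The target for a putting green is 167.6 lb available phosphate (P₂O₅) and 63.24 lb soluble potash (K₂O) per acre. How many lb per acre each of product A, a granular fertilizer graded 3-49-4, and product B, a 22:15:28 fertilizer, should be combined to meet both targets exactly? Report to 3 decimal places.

285.381 lb product A, 185.088 lb product B

Let a = lb of product A, b = lb of product B (per acre).
P₂O₅: 0.49·a + 0.15·b = 167.6
K₂O: 0.04·a + 0.28·b = 63.24
Eliminate a: (row1) − 0.49/0.04·(row2) → -3.28·b = -607.09, so b = 185.0884.
Back-substitute: a = (167.6 − 0.15·185.0884) / 0.49 = 285.3811.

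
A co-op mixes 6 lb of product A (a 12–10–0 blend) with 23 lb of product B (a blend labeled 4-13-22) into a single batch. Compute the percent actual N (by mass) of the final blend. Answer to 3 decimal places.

Total mass = 6 + 23 = 29 lb.
N mass = 12%×6 + 4%×23 = 1.64 lb.
% N = 1.64 / 29 = 5.65517%.

5.655% N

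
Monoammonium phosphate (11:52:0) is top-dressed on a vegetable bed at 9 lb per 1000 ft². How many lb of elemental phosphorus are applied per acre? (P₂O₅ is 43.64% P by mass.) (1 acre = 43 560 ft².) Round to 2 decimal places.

88.96 lb P per acre

P₂O₅ per 1000 ft² = 9 × 52% = 4.68 lb.
Elemental P = 4.68 × 0.4364 = 2.04235 lb per 1000 ft².
Convert to per acre: 2.04235 × 43.56 = 88.9649 lb.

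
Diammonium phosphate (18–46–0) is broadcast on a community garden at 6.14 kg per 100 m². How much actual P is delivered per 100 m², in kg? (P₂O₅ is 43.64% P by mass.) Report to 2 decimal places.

1.23 kg P per hundred sq m

P₂O₅ per 100 m² = 6.14 × 46% = 2.8244 kg.
Elemental P = 2.8244 × 0.4364 = 1.23257 kg per 100 m².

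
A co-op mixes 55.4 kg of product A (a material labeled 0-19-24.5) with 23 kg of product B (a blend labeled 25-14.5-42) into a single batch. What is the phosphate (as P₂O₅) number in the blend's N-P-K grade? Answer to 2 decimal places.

17.68% P₂O₅

Total mass = 55.4 + 23 = 78.4 kg.
P₂O₅ mass = 19%×55.4 + 14.5%×23 = 13.861 kg.
% P₂O₅ = 13.861 / 78.4 = 17.6798%.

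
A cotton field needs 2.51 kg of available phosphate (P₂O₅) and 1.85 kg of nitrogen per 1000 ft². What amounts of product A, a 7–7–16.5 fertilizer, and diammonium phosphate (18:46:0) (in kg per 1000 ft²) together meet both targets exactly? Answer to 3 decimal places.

20.367 kg product A, 2.357 kg diammonium phosphate

Per-1000 ft² balance (a = product A, b = diammonium phosphate):
P₂O₅: 0.07·a + 0.46·b = 2.51
N: 0.07·a + 0.18·b = 1.85
Eliminate b: (row1) − 0.46/0.18·(row2) → -0.108889·a = -2.21778, so a = 20.3673.
Then b = (1.85 − 0.07·20.3673) / 0.18 = 2.35714.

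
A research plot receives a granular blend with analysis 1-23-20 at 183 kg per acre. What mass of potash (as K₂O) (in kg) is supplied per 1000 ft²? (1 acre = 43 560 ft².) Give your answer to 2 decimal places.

0.84 kg K₂O per thousand sq ft

K₂O per acre = 183 × 20% = 36.6 kg.
Convert to per 1000 ft²: 36.6 × 0.0229568 = 0.84022 kg.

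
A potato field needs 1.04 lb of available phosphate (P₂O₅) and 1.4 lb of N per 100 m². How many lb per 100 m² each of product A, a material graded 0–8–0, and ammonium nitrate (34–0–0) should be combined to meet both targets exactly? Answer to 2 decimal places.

Let a = lb of product A, b = lb of ammonium nitrate (per 100 m²).
P₂O₅: 0.08·a + 0·b = 1.04
N: 0·a + 0.34·b = 1.4
Solving simultaneously: a = 13, b = 4.11765.

13.00 lb product A, 4.12 lb ammonium nitrate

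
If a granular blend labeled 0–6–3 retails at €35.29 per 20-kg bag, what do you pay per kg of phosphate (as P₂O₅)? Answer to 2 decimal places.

€29.41 per kg P₂O₅

P₂O₅ in bag = 20 × 6% = 1.2 kg.
Cost per kg P₂O₅ = €35.29 / 1.2 = €29.4083.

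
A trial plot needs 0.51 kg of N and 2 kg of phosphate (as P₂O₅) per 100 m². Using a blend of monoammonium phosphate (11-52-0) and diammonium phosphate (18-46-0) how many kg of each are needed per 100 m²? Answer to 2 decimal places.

Let a = kg of monoammonium phosphate, b = kg of diammonium phosphate (per 100 m²).
N: 0.11·a + 0.18·b = 0.51
P₂O₅: 0.52·a + 0.46·b = 2
From row1: a = (0.51 − 0.18·b) / 0.11.
Into row2: 0.52·(0.51 − 0.18·b)/0.11 + 0.46·b = 2 → b = 1.05116, a = 2.91628.

2.92 kg monoammonium phosphate, 1.05 kg diammonium phosphate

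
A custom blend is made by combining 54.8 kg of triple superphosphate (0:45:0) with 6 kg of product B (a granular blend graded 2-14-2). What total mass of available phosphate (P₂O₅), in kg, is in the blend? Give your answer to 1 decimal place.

25.5 kg P₂O₅

P₂O₅ mass = 45%×54.8 + 14%×6 = 25.5 kg.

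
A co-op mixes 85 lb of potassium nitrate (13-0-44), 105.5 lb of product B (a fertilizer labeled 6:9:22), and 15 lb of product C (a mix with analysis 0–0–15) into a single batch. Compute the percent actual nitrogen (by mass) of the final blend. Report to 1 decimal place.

Total mass = 85 + 105.5 + 15 = 205.5 lb.
N mass = 13%×85 + 6%×105.5 + 0%×15 = 17.38 lb.
% N = 17.38 / 205.5 = 8.45742%.

8.5% N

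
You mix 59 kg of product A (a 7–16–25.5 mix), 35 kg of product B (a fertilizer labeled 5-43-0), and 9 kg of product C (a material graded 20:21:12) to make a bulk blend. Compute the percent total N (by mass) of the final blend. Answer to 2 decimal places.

Total mass = 59 + 35 + 9 = 103 kg.
N mass = 7%×59 + 5%×35 + 20%×9 = 7.68 kg.
% N = 7.68 / 103 = 7.45631%.

7.46% N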